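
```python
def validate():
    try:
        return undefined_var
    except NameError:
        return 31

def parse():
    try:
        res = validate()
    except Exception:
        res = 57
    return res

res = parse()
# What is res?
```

Step-by-step execution trace:
1. `parse()` calls `validate()`.
2. In validate: `undefined_var` raises NameError; `except NameError` catches it → returns 31.
3. In parse: `res = validate()` → res = 31. No exception reaches parse.
4. `except Exception` is skipped; parse returns 31.
5. res = 31.
Result: 31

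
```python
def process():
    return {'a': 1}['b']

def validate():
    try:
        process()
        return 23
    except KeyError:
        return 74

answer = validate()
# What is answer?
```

Step-by-step execution trace:
1. `validate()` calls `process()`.
2. `process()` evaluates `{'a': 1}['b']`, which raises KeyError; it propagates to the caller.
3. `return 23` is not reached.
4. `except KeyError` in validate matches → returns 74.
5. answer = 74.
Result: 74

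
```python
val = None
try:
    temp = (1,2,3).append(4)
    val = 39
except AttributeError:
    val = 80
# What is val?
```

Step-by-step execution trace:
1. `temp = (1,2,3).append(4)` raises AttributeError.
2. `val = 39` is not reached.
3. `except AttributeError` matches → val = 80.
Result: 80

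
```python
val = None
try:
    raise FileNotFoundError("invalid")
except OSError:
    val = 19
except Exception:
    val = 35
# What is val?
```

Step-by-step execution trace:
1. `raise FileNotFoundError(...)` raises FileNotFoundError.
2. `except OSError` matches (FileNotFoundError is a subclass of OSError) → val = 19.
3. `except Exception` is not reached.
Result: 19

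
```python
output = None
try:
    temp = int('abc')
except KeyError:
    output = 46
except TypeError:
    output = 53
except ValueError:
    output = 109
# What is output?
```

Step-by-step execution trace:
1. `temp = int('abc')` raises ValueError.
2. `except KeyError` does not match ValueError; skipped.
3. `except TypeError` does not match ValueError; skipped.
4. `except ValueError` matches → output = 109.
Result: 109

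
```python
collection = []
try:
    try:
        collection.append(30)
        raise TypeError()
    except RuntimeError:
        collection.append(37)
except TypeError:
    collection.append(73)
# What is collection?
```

Step-by-step execution trace:
1. Inner try: `collection.append(30)` → collection = [30].
2. `raise TypeError()` raises TypeError.
3. Inner `except RuntimeError` does not match TypeError; exception propagates to outer try.
4. Outer `except TypeError` matches → `collection.append(73)` → collection = [30, 73].
Result: [30, 73]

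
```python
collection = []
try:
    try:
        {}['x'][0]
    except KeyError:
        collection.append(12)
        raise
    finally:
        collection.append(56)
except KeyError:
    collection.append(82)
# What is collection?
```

Step-by-step execution trace:
1. Inner try: `{}['x'][0]` raises KeyError.
2. Inner `except KeyError` matches → `collection.append(12)` → collection = [12].
3. bare `raise` re-raises KeyError.
4. Inner `finally` runs during unwinding: `collection.append(56)` → collection = [12, 56].
5. Outer `except KeyError` matches → `collection.append(82)` → collection = [12, 56, 82].
Result: [12, 56, 82]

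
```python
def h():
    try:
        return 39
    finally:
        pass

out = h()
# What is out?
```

Step-by-step execution trace:
1. `h()` enters try: `return 39` sets pending return value 39.
2. Before returning, `finally: pass` runs (no effect).
3. h() returns 39 → out = 39.
Result: 39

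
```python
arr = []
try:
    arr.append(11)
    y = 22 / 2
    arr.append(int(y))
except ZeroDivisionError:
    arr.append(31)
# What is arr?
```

Step-by-step execution trace:
1. try: `arr.append(11)` → arr = [11].
2. `y = 22 / 2` → y = 11.0. No exception raised.
3. `arr.append(int(y))` → arr = [11, 11].
4. `except ZeroDivisionError` is skipped (no exception was raised).
Result: [11, 11]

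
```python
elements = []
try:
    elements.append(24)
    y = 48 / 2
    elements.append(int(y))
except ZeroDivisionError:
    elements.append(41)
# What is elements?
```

Step-by-step execution trace:
1. try: `elements.append(24)` → elements = [24].
2. `y = 48 / 2` → y = 24.0. No exception raised.
3. `elements.append(int(y))` → elements = [24, 24].
4. `except ZeroDivisionError` is skipped (no exception was raised).
Result: [24, 24]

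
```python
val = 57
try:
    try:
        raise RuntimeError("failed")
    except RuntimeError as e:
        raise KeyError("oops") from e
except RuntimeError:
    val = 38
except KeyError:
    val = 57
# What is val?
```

Step-by-step execution trace:
1. Inner try raises RuntimeError; inner `except RuntimeError as e` catches it.
2. `raise KeyError(...) from e` raises KeyError (RuntimeError is attached as __cause__, but only KeyError is active).
3. Outer `except RuntimeError` does not match KeyError; skipped.
4. Outer `except KeyError` matches → val = 57.
Result: 57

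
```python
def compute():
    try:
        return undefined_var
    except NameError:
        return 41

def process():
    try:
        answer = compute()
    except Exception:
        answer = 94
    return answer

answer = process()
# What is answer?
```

Step-by-step execution trace:
1. `process()` calls `compute()`.
2. In compute: `undefined_var` raises NameError; `except NameError` catches it → returns 41.
3. In process: `answer = compute()` → answer = 41. No exception reaches process.
4. `except Exception` is skipped; process returns 41.
5. answer = 41.
Result: 41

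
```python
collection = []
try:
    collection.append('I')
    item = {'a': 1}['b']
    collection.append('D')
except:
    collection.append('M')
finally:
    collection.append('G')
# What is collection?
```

Step-by-step execution trace:
1. try: `collection.append('I')` → collection = ['I'].
2. `item = {'a': 1}['b']` raises KeyError; `collection.append('D')` is not reached.
3. bare `except` matches → `collection.append('M')` → collection = ['I', 'M'].
4. finally always runs: `collection.append('G')` → collection = ['I', 'M', 'G'].
Result: ['I', 'M', 'G']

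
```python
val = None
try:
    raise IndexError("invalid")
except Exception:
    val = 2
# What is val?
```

Step-by-step execution trace:
1. `raise IndexError(...)` raises IndexError.
2. `except Exception` matches (IndexError is a subclass of Exception) → val = 2.
Result: 2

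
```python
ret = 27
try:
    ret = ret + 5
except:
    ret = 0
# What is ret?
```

Step-by-step execution trace:
1. ret starts at 27.
2. try: `ret = ret + 5` → ret = 32. No exception raised.
3. `except` is skipped.
Result: 32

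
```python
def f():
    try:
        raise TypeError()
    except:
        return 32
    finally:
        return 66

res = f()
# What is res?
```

Step-by-step execution trace:
1. `f()` enters try: `raise TypeError()` raises TypeError.
2. bare `except` matches → `return 32` sets pending return value 32.
3. Before returning, `finally: return 66` runs and overrides the pending return.
4. f() returns 66 → res = 66.
Result: 66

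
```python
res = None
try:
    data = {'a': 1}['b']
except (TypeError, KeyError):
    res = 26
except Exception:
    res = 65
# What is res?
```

Step-by-step execution trace:
1. `data = {'a': 1}['b']` raises KeyError.
2. `except (TypeError, KeyError)` matches (KeyError is in the tuple) → res = 26.
3. `except Exception` is not reached.
Result: 26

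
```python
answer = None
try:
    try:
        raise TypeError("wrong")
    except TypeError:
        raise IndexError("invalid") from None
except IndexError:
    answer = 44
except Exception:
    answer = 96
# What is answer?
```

Step-by-step execution trace:
1. Inner try raises TypeError; inner `except TypeError` catches it.
2. `raise IndexError(...) from None` raises IndexError (from None suppresses __context__, but the active exception is still IndexError).
3. Outer `except IndexError` matches → answer = 44.
4. `except Exception` is not reached.
Result: 44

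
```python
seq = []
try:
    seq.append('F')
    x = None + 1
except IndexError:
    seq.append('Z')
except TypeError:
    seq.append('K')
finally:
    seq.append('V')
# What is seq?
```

Step-by-step execution trace:
1. try: `seq.append('F')` → seq = ['F'].
2. `x = None + 1` raises TypeError.
3. `except IndexError` does not match TypeError; skipped.
4. `except TypeError` matches → `seq.append('K')` → seq = ['F', 'K'].
5. finally always runs: `seq.append('V')` → seq = ['F', 'K', 'V'].
Result: ['F', 'K', 'V']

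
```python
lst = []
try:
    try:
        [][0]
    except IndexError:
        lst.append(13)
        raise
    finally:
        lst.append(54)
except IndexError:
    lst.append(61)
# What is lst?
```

Step-by-step execution trace:
1. Inner try: `[][0]` raises IndexError.
2. Inner `except IndexError` matches → `lst.append(13)` → lst = [13].
3. bare `raise` re-raises IndexError.
4. Inner `finally` runs during unwinding: `lst.append(54)` → lst = [13, 54].
5. Outer `except IndexError` matches → `lst.append(61)` → lst = [13, 54, 61].
Result: [13, 54, 61]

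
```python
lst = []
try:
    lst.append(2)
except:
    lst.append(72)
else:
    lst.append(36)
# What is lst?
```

Step-by-step execution trace:
1. try: `lst.append(2)` → lst = [2]. No exception raised.
2. `except` is skipped.
3. `else` runs (try completed without exception): `lst.append(36)` → lst = [2, 36].
Result: [2, 36]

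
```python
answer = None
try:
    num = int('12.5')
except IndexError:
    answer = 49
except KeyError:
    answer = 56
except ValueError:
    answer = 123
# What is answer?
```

Step-by-step execution trace:
1. `num = int('12.5')` raises ValueError.
2. `except IndexError` does not match ValueError; skipped.
3. `except KeyError` does not match ValueError; skipped.
4. `except ValueError` matches → answer = 123.
Result: 123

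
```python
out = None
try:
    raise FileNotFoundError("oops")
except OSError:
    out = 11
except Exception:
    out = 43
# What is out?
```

Step-by-step execution trace:
1. `raise FileNotFoundError(...)` raises FileNotFoundError.
2. `except OSError` matches (FileNotFoundError is a subclass of OSError) → out = 11.
3. `except Exception` is not reached.
Result: 11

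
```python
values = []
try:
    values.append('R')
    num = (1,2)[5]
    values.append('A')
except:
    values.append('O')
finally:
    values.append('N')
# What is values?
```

Step-by-step execution trace:
1. try: `values.append('R')` → values = ['R'].
2. `num = (1,2)[5]` raises IndexError; `values.append('A')` is not reached.
3. bare `except` matches → `values.append('O')` → values = ['R', 'O'].
4. finally always runs: `values.append('N')` → values = ['R', 'O', 'N'].
Result: ['R', 'O', 'N']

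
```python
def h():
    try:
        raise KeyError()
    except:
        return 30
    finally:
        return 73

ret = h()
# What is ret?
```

Step-by-step execution trace:
1. `h()` enters try: `raise KeyError()` raises KeyError.
2. bare `except` matches → `return 30` sets pending return value 30.
3. Before returning, `finally: return 73` runs and overrides the pending return.
4. h() returns 73 → ret = 73.
Result: 73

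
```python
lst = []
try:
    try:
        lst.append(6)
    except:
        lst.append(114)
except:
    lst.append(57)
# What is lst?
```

Step-by-step execution trace:
1. Inner try: `lst.append(6)` → lst = [6]. No exception raised.
2. Inner `except` is skipped.
3. Inner try completes normally; outer `except` is skipped.
Result: [6]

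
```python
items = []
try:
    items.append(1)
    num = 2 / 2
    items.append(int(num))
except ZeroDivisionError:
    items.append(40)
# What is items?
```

Step-by-step execution trace:
1. try: `items.append(1)` → items = [1].
2. `num = 2 / 2` → num = 1.0. No exception raised.
3. `items.append(int(num))` → items = [1, 1].
4. `except ZeroDivisionError` is skipped (no exception was raised).
Result: [1, 1]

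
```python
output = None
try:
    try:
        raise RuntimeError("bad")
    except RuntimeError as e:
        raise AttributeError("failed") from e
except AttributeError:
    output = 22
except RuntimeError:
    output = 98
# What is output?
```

Step-by-step execution trace:
1. Inner try raises RuntimeError; inner `except RuntimeError as e` catches it.
2. `raise AttributeError(...) from e` raises AttributeError (RuntimeError is attached as __cause__, but only AttributeError is active).
3. Outer `except AttributeError` matches → output = 22.
4. `except RuntimeError` is not reached.
Result: 22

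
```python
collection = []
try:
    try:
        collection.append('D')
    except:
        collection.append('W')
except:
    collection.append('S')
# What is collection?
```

Step-by-step execution trace:
1. Inner try: `collection.append('D')` → collection = ['D']. No exception raised.
2. Inner `except` is skipped.
3. Inner try completes normally; outer `except` is skipped.
Result: ['D']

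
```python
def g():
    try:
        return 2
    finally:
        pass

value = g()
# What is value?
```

Step-by-step execution trace:
1. `g()` enters try: `return 2` sets pending return value 2.
2. Before returning, `finally: pass` runs (no effect).
3. g() returns 2 → value = 2.
Result: 2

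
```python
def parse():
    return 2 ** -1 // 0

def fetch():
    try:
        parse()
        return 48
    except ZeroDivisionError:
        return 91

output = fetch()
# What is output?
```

Step-by-step execution trace:
1. `fetch()` calls `parse()`.
2. `parse()` evaluates `2 ** -1 // 0`, which raises ZeroDivisionError; it propagates to the caller.
3. `return 48` is not reached.
4. `except ZeroDivisionError` in fetch matches → returns 91.
5. output = 91.
Result: 91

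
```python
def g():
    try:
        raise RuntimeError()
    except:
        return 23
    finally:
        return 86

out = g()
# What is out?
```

Step-by-step execution trace:
1. `g()` enters try: `raise RuntimeError()` raises RuntimeError.
2. bare `except` matches → `return 23` sets pending return value 23.
3. Before returning, `finally: return 86` runs and overrides the pending return.
4. g() returns 86 → out = 86.
Result: 86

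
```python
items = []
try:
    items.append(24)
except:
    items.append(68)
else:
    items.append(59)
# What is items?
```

Step-by-step execution trace:
1. try: `items.append(24)` → items = [24]. No exception raised.
2. `except` is skipped.
3. `else` runs (try completed without exception): `items.append(59)` → items = [24, 59].
Result: [24, 59]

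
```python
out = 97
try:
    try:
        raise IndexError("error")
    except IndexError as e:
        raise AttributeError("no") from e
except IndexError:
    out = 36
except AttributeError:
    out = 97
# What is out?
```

Step-by-step execution trace:
1. Inner try raises IndexError; inner `except IndexError as e` catches it.
2. `raise AttributeError(...) from e` raises AttributeError (IndexError is attached as __cause__, but only AttributeError is active).
3. Outer `except IndexError` does not match AttributeError; skipped.
4. Outer `except AttributeError` matches → out = 97.
Result: 97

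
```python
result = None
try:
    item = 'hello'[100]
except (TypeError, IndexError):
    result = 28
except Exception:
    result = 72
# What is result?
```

Step-by-step execution trace:
1. `item = 'hello'[100]` raises IndexError.
2. `except (TypeError, IndexError)` matches (IndexError is in the tuple) → result = 28.
3. `except Exception` is not reached.
Result: 28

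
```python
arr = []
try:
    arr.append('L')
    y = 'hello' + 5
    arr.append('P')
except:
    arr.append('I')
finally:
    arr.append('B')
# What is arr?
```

Step-by-step execution trace:
1. try: `arr.append('L')` → arr = ['L'].
2. `y = 'hello' + 5` raises TypeError; `arr.append('P')` is not reached.
3. bare `except` matches → `arr.append('I')` → arr = ['L', 'I'].
4. finally always runs: `arr.append('B')` → arr = ['L', 'I', 'B'].
Result: ['L', 'I', 'B']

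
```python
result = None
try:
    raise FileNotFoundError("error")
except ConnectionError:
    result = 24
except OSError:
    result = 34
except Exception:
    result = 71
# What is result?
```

Step-by-step execution trace:
1. `raise FileNotFoundError(...)` raises FileNotFoundError.
2. `except ConnectionError` does not match (FileNotFoundError is not a subclass of ConnectionError); skipped.
3. `except OSError` matches (FileNotFoundError is a subclass of OSError) → result = 34.
4. `except Exception` is not reached.
Result: 34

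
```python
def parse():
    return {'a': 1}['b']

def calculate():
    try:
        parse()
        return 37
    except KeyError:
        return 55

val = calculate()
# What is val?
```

Step-by-step execution trace:
1. `calculate()` calls `parse()`.
2. `parse()` evaluates `{'a': 1}['b']`, which raises KeyError; it propagates to the caller.
3. `return 37` is not reached.
4. `except KeyError` in calculate matches → returns 55.
5. val = 55.
Result: 55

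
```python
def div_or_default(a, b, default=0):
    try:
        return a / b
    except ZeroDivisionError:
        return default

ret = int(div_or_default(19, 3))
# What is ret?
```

Step-by-step execution trace:
1. `div_or_default(19, 3)` enters try: `return 19 / 3` → returns 6.333333333333333. No exception raised.
2. `except ZeroDivisionError` is skipped.
3. `int(6.333333333333333)` → 6 → ret = 6.
Result: 6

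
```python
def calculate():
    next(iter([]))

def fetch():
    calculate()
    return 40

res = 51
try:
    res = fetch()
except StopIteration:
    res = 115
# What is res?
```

Step-by-step execution trace:
1. res starts at 51.
2. try: `fetch()` calls `calculate()`.
3. `calculate()` evaluates `next(iter([]))`, which raises StopIteration; it propagates through fetch (uncaught).
4. `return 40` in fetch is not reached; the assignment to res does not complete.
5. `except StopIteration` matches → res = 115.
Result: 115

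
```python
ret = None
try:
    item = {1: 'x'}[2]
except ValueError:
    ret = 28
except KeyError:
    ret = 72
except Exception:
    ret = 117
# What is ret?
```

Step-by-step execution trace:
1. `item = {1: 'x'}[2]` raises KeyError.
2. `except ValueError` does not match KeyError; skipped.
3. `except KeyError` matches → ret = 72.
4. Remaining except clauses are skipped.
Result: 72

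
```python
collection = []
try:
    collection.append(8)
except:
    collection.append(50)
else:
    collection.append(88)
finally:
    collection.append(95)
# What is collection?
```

Step-by-step execution trace:
1. try: `collection.append(8)` → collection = [8]. No exception raised.
2. `except` is skipped.
3. `else` runs: `collection.append(88)` → collection = [8, 88].
4. `finally` always runs: `collection.append(95)` → collection = [8, 88, 95].
Result: [8, 88, 95]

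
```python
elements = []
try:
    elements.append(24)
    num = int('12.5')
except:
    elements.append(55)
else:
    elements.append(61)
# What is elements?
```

Step-by-step execution trace:
1. try: `elements.append(24)` → elements = [24].
2. `num = int('12.5')` raises ValueError.
3. bare `except` matches → `elements.append(55)` → elements = [24, 55].
4. `else` is skipped (an exception was raised).
Result: [24, 55]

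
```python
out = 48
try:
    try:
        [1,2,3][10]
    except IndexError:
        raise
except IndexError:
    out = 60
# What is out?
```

Step-by-step execution trace:
1. Inner try: `[1,2,3][10]` raises IndexError.
2. Inner `except IndexError` matches; bare `raise` re-raises the same IndexError.
3. Outer `except IndexError` matches → out = 60.
Result: 60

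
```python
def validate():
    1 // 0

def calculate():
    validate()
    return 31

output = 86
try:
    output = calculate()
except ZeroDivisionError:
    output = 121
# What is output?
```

Step-by-step execution trace:
1. output starts at 86.
2. try: `calculate()` calls `validate()`.
3. `validate()` evaluates `1 // 0`, which raises ZeroDivisionError; it propagates through calculate (uncaught).
4. `return 31` in calculate is not reached; the assignment to output does not complete.
5. `except ZeroDivisionError` matches → output = 121.
Result: 121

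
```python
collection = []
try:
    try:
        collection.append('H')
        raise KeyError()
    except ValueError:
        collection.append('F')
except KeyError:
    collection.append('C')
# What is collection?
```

Step-by-step execution trace:
1. Inner try: `collection.append('H')` → collection = ['H'].
2. `raise KeyError()` raises KeyError.
3. Inner `except ValueError` does not match KeyError; exception propagates to outer try.
4. Outer `except KeyError` matches → `collection.append('C')` → collection = ['H', 'C'].
Result: ['H', 'C']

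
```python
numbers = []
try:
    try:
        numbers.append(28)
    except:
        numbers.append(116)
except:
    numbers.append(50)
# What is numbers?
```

Step-by-step execution trace:
1. Inner try: `numbers.append(28)` → numbers = [28]. No exception raised.
2. Inner `except` is skipped.
3. Inner try completes normally; outer `except` is skipped.
Result: [28]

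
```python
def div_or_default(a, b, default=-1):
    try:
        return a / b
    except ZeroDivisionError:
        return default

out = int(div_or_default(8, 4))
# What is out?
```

Step-by-step execution trace:
1. `div_or_default(8, 4)` enters try: `return 8 / 4` → returns 2.0. No exception raised.
2. `except ZeroDivisionError` is skipped.
3. `int(2.0)` → 2 → out = 2.
Result: 2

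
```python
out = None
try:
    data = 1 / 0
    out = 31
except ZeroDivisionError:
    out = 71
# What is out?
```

Step-by-step execution trace:
1. `data = 1 / 0` raises ZeroDivisionError.
2. `out = 31` is not reached.
3. `except ZeroDivisionError` matches → out = 71.
Result: 71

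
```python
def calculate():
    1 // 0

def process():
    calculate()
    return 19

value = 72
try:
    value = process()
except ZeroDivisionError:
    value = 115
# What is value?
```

Step-by-step execution trace:
1. value starts at 72.
2. try: `process()` calls `calculate()`.
3. `calculate()` evaluates `1 // 0`, which raises ZeroDivisionError; it propagates through process (uncaught).
4. `return 19` in process is not reached; the assignment to value does not complete.
5. `except ZeroDivisionError` matches → value = 115.
Result: 115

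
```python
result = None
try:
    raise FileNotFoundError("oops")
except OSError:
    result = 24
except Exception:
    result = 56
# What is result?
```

Step-by-step execution trace:
1. `raise FileNotFoundError(...)` raises FileNotFoundError.
2. `except OSError` matches (FileNotFoundError is a subclass of OSError) → result = 24.
3. `except Exception` is not reached.
Result: 24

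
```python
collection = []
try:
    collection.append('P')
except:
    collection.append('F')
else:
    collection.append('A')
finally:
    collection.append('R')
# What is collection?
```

Step-by-step execution trace:
1. try: `collection.append('P')` → collection = ['P']. No exception raised.
2. `except` is skipped.
3. `else` runs: `collection.append('A')` → collection = ['P', 'A'].
4. `finally` always runs: `collection.append('R')` → collection = ['P', 'A', 'R'].
Result: ['P', 'A', 'R']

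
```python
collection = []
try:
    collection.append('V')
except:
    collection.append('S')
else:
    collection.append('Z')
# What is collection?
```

Step-by-step execution trace:
1. try: `collection.append('V')` → collection = ['V']. No exception raised.
2. `except` is skipped.
3. `else` runs (try completed without exception): `collection.append('Z')` → collection = ['V', 'Z'].
Result: ['V', 'Z']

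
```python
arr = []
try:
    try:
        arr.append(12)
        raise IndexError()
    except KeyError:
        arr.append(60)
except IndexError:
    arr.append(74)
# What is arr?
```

Step-by-step execution trace:
1. Inner try: `arr.append(12)` → arr = [12].
2. `raise IndexError()` raises IndexError.
3. Inner `except KeyError` does not match IndexError; exception propagates to outer try.
4. Outer `except IndexError` matches → `arr.append(74)` → arr = [12, 74].
Result: [12, 74]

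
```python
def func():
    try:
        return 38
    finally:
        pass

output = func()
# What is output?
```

Step-by-step execution trace:
1. `func()` enters try: `return 38` sets pending return value 38.
2. Before returning, `finally: pass` runs (no effect).
3. func() returns 38 → output = 38.
Result: 38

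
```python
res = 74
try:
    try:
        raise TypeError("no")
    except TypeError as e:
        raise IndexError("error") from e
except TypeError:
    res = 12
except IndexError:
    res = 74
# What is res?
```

Step-by-step execution trace:
1. Inner try raises TypeError; inner `except TypeError as e` catches it.
2. `raise IndexError(...) from e` raises IndexError (TypeError is attached as __cause__, but only IndexError is active).
3. Outer `except TypeError` does not match IndexError; skipped.
4. Outer `except IndexError` matches → res = 74.
Result: 74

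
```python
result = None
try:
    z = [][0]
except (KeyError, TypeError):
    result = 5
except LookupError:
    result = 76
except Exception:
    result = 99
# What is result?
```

Step-by-step execution trace:
1. `z = [][0]` raises IndexError.
2. `except (KeyError, TypeError)` does not match IndexError; skipped.
3. `except LookupError` matches (IndexError is a subclass of LookupError) → result = 76.
4. `except Exception` is not reached.
Result: 76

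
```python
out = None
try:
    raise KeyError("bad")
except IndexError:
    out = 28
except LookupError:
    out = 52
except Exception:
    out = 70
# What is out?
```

Step-by-step execution trace:
1. `raise KeyError(...)` raises KeyError.
2. `except IndexError` does not match (KeyError is not a subclass of IndexError); skipped.
3. `except LookupError` matches (KeyError is a subclass of LookupError) → out = 52.
4. `except Exception` is not reached.
Result: 52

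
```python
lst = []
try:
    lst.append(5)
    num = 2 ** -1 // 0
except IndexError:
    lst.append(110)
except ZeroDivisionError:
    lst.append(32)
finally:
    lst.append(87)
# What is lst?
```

Step-by-step execution trace:
1. try: `lst.append(5)` → lst = [5].
2. `num = 2 ** -1 // 0` raises ZeroDivisionError.
3. `except IndexError` does not match ZeroDivisionError; skipped.
4. `except ZeroDivisionError` matches → `lst.append(32)` → lst = [5, 32].
5. finally always runs: `lst.append(87)` → lst = [5, 32, 87].
Result: [5, 32, 87]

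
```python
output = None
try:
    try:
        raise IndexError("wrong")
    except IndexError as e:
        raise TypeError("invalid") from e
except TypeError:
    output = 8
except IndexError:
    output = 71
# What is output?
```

Step-by-step execution trace:
1. Inner try raises IndexError; inner `except IndexError as e` catches it.
2. `raise TypeError(...) from e` raises TypeError (IndexError is attached as __cause__, but only TypeError is active).
3. Outer `except TypeError` matches → output = 8.
4. `except IndexError` is not reached.
Result: 8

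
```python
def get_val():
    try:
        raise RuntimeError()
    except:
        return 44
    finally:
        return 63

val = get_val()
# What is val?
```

Step-by-step execution trace:
1. `get_val()` enters try: `raise RuntimeError()` raises RuntimeError.
2. bare `except` matches → `return 44` sets pending return value 44.
3. Before returning, `finally: return 63` runs and overrides the pending return.
4. get_val() returns 63 → val = 63.
Result: 63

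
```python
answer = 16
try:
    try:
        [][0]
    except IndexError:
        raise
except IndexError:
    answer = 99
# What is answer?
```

Step-by-step execution trace:
1. Inner try: `[][0]` raises IndexError.
2. Inner `except IndexError` matches; bare `raise` re-raises the same IndexError.
3. Outer `except IndexError` matches → answer = 99.
Result: 99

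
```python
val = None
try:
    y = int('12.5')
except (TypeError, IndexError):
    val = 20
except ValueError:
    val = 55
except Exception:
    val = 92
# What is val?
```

Step-by-step execution trace:
1. `y = int('12.5')` raises ValueError.
2. `except (TypeError, IndexError)` does not match ValueError; skipped.
3. `except ValueError` matches (exact type match) → val = 55.
4. `except Exception` is not reached.
Result: 55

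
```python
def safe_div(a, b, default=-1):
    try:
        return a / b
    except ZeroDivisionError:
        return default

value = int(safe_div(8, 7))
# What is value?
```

Step-by-step execution trace:
1. `safe_div(8, 7)` enters try: `return 8 / 7` → returns 1.1428571428571428. No exception raised.
2. `except ZeroDivisionError` is skipped.
3. `int(1.1428571428571428)` → 1 → value = 1.
Result: 1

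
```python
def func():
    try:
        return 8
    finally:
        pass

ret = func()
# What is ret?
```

Step-by-step execution trace:
1. `func()` enters try: `return 8` sets pending return value 8.
2. Before returning, `finally: pass` runs (no effect).
3. func() returns 8 → ret = 8.
Result: 8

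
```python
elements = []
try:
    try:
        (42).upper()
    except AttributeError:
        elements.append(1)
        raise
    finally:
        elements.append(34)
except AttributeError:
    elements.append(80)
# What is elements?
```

Step-by-step execution trace:
1. Inner try: `(42).upper()` raises AttributeError.
2. Inner `except AttributeError` matches → `elements.append(1)` → elements = [1].
3. bare `raise` re-raises AttributeError.
4. Inner `finally` runs during unwinding: `elements.append(34)` → elements = [1, 34].
5. Outer `except AttributeError` matches → `elements.append(80)` → elements = [1, 34, 80].
Result: [1, 34, 80]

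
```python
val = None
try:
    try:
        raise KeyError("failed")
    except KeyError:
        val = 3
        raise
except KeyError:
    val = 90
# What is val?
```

Step-by-step execution trace:
1. Inner try: `raise KeyError("failed")` raises KeyError.
2. Inner `except KeyError` matches → val = 3.
3. bare `raise` re-raises the same KeyError.
4. Outer `except KeyError` matches → val = 90.
Result: 90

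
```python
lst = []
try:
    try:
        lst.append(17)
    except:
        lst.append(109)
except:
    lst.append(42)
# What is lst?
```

Step-by-step execution trace:
1. Inner try: `lst.append(17)` → lst = [17]. No exception raised.
2. Inner `except` is skipped.
3. Inner try completes normally; outer `except` is skipped.
Result: [17]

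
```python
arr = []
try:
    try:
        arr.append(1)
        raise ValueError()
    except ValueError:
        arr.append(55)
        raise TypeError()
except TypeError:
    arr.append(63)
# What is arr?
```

Step-by-step execution trace:
1. Inner try: `arr.append(1)` → arr = [1].
2. `raise ValueError()` raises ValueError.
3. Inner `except ValueError` matches → `arr.append(55)` → arr = [1, 55].
4. `raise TypeError()` raises TypeError; propagates to outer try.
5. Outer `except TypeError` matches → `arr.append(63)` → arr = [1, 55, 63].
Result: [1, 55, 63]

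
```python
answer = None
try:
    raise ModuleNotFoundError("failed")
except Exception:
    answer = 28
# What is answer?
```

Step-by-step execution trace:
1. `raise ModuleNotFoundError(...)` raises ModuleNotFoundError.
2. `except Exception` matches (ModuleNotFoundError is a subclass of Exception) → answer = 28.
Result: 28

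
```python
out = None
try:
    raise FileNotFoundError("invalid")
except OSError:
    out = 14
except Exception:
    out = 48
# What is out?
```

Step-by-step execution trace:
1. `raise FileNotFoundError(...)` raises FileNotFoundError.
2. `except OSError` matches (FileNotFoundError is a subclass of OSError) → out = 14.
3. `except Exception` is not reached.
Result: 14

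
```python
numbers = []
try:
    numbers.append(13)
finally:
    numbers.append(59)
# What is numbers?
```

Step-by-step execution trace:
1. try: `numbers.append(13)` → numbers = [13].
2. The try body completes without raising.
3. finally always runs: `numbers.append(59)` → numbers = [13, 59].
Result: [13, 59]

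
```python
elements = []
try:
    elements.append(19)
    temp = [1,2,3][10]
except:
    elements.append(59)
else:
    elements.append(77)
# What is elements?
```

Step-by-step execution trace:
1. try: `elements.append(19)` → elements = [19].
2. `temp = [1,2,3][10]` raises IndexError.
3. bare `except` matches → `elements.append(59)` → elements = [19, 59].
4. `else` is skipped (an exception was raised).
Result: [19, 59]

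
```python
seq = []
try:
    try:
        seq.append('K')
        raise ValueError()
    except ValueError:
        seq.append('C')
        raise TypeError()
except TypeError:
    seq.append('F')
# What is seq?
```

Step-by-step execution trace:
1. Inner try: `seq.append('K')` → seq = ['K'].
2. `raise ValueError()` raises ValueError.
3. Inner `except ValueError` matches → `seq.append('C')` → seq = ['K', 'C'].
4. `raise TypeError()` raises TypeError; propagates to outer try.
5. Outer `except TypeError` matches → `seq.append('F')` → seq = ['K', 'C', 'F'].
Result: ['K', 'C', 'F']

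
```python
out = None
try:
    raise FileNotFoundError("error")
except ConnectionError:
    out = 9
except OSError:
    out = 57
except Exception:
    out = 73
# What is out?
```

Step-by-step execution trace:
1. `raise FileNotFoundError(...)` raises FileNotFoundError.
2. `except ConnectionError` does not match (FileNotFoundError is not a subclass of ConnectionError); skipped.
3. `except OSError` matches (FileNotFoundError is a subclass of OSError) → out = 57.
4. `except Exception` is not reached.
Result: 57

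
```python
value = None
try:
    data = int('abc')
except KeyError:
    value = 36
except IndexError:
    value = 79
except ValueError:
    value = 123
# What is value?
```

Step-by-step execution trace:
1. `data = int('abc')` raises ValueError.
2. `except KeyError` does not match ValueError; skipped.
3. `except IndexError` does not match ValueError; skipped.
4. `except ValueError` matches → value = 123.
Result: 123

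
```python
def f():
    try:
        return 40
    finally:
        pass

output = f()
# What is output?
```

Step-by-step execution trace:
1. `f()` enters try: `return 40` sets pending return value 40.
2. Before returning, `finally: pass` runs (no effect).
3. f() returns 40 → output = 40.
Result: 40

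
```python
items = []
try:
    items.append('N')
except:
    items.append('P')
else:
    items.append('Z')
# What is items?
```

Step-by-step execution trace:
1. try: `items.append('N')` → items = ['N']. No exception raised.
2. `except` is skipped.
3. `else` runs (try completed without exception): `items.append('Z')` → items = ['N', 'Z'].
Result: ['N', 'Z']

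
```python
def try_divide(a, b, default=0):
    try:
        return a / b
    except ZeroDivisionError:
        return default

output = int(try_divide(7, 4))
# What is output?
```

Step-by-step execution trace:
1. `try_divide(7, 4)` enters try: `return 7 / 4` → returns 1.75. No exception raised.
2. `except ZeroDivisionError` is skipped.
3. `int(1.75)` → 1 → output = 1.
Result: 1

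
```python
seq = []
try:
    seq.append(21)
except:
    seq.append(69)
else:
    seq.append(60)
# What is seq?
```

Step-by-step execution trace:
1. try: `seq.append(21)` → seq = [21]. No exception raised.
2. `except` is skipped.
3. `else` runs (try completed without exception): `seq.append(60)` → seq = [21, 60].
Result: [21, 60]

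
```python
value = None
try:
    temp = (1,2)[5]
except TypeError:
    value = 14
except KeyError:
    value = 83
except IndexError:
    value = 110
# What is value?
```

Step-by-step execution trace:
1. `temp = (1,2)[5]` raises IndexError.
2. `except TypeError` does not match IndexError; skipped.
3. `except KeyError` does not match IndexError; skipped.
4. `except IndexError` matches → value = 110.
Result: 110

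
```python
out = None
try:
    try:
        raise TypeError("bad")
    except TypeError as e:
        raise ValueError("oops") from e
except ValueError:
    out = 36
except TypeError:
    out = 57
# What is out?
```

Step-by-step execution trace:
1. Inner try raises TypeError; inner `except TypeError as e` catches it.
2. `raise ValueError(...) from e` raises ValueError (TypeError is attached as __cause__, but only ValueError is active).
3. Outer `except ValueError` matches → out = 36.
4. `except TypeError` is not reached.
Result: 36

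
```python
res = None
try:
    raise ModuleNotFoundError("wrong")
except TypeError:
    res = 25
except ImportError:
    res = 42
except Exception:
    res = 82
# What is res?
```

Step-by-step execution trace:
1. `raise ModuleNotFoundError(...)` raises ModuleNotFoundError.
2. `except TypeError` does not match (ModuleNotFoundError is not a subclass of TypeError); skipped.
3. `except ImportError` matches (ModuleNotFoundError is a subclass of ImportError) → res = 42.
4. `except Exception` is not reached.
Result: 42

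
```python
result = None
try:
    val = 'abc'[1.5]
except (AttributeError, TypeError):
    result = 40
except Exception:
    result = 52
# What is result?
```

Step-by-step execution trace:
1. `val = 'abc'[1.5]` raises TypeError.
2. `except (AttributeError, TypeError)` matches (TypeError is in the tuple) → result = 40.
3. `except Exception` is not reached.
Result: 40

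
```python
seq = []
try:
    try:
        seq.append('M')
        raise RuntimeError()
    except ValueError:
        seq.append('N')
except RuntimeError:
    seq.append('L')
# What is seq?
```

Step-by-step execution trace:
1. Inner try: `seq.append('M')` → seq = ['M'].
2. `raise RuntimeError()` raises RuntimeError.
3. Inner `except ValueError` does not match RuntimeError; exception propagates to outer try.
4. Outer `except RuntimeError` matches → `seq.append('L')` → seq = ['M', 'L'].
Result: ['M', 'L']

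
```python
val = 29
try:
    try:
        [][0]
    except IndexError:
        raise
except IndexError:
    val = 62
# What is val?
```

Step-by-step execution trace:
1. Inner try: `[][0]` raises IndexError.
2. Inner `except IndexError` matches; bare `raise` re-raises the same IndexError.
3. Outer `except IndexError` matches → val = 62.
Result: 62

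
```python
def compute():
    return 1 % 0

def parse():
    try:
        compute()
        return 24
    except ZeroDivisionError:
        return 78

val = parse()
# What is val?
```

Step-by-step execution trace:
1. `parse()` calls `compute()`.
2. `compute()` evaluates `1 % 0`, which raises ZeroDivisionError; it propagates to the caller.
3. `return 24` is not reached.
4. `except ZeroDivisionError` in parse matches → returns 78.
5. val = 78.
Result: 78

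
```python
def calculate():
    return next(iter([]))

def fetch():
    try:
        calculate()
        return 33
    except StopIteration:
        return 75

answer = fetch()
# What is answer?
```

Step-by-step execution trace:
1. `fetch()` calls `calculate()`.
2. `calculate()` evaluates `next(iter([]))`, which raises StopIteration; it propagates to the caller.
3. `return 33` is not reached.
4. `except StopIteration` in fetch matches → returns 75.
5. answer = 75.
Result: 75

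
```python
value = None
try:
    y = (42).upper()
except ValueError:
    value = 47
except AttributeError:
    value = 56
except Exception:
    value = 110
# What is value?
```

Step-by-step execution trace:
1. `y = (42).upper()` raises AttributeError.
2. `except ValueError` does not match AttributeError; skipped.
3. `except AttributeError` matches → value = 56.
4. Remaining except clauses are skipped.
Result: 56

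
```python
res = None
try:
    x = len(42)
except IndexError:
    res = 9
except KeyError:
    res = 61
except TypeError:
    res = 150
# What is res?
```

Step-by-step execution trace:
1. `x = len(42)` raises TypeError.
2. `except IndexError` does not match TypeError; skipped.
3. `except KeyError` does not match TypeError; skipped.
4. `except TypeError` matches → res = 150.
Result: 150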